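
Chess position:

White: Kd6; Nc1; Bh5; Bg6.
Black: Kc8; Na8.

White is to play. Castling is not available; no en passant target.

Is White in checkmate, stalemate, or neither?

White to move; white king on d6.
In check: no.
Legal moves for White include: Be8, Bh7, Bf7, Bf5+, Be4, Bd3, Bc2, Bb1, Ke7, Ke6, Kc6, Ke5, Kd5, Kc5, Bg4+, Bf3, Be2, Bd1, ... (list truncated; more exist).
White has legal moves and is not in check → neither.

neither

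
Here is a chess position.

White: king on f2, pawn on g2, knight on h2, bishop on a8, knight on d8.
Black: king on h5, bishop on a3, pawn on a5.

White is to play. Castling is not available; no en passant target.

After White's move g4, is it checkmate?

no

After g4: black king on h5; in check: yes, from the white pawn on g4.
Black has 4 legal replies: Kh6, Kg6, Kg5, Kh4.
In check but a legal move exists → not checkmate.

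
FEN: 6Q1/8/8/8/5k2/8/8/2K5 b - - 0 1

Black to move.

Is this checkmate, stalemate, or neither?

Black to move; black king on f4.
In check: no.
Legal moves for Black: Kf5, Ke5, Ke4, Kf3, Ke3.
Black has 5 legal moves and is not in check → neither.

neither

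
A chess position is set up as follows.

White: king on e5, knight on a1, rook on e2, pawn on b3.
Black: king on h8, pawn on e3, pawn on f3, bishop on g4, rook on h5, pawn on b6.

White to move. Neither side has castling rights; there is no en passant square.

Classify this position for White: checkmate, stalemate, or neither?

neither

White to move; white king on e5.
In check: yes, from the black rook on h5.
King squares — d4: available; e4: available; f4: available; d5: attacked by Rh5; f5: attacked by Bg4; d6: available; e6: attacked by Bg4; f6: available.
Legal moves for White: Kf6, Kd6, Kf4, Ke4, Kd4.
White is in check but has 5 legal moves → neither.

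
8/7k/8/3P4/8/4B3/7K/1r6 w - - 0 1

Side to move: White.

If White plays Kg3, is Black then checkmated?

no

After Kg3: black king on h7; in check: no.
Black is not in check, so this cannot be checkmate.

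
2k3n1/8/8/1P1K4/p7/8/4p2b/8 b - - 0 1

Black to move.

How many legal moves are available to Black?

Black to move; king on c8.
In check: no.
Legal moves: Ne7+, Nh6, Nf6+, Kd8, Kb8, Kd7, Kc7, Kb7, Bb8, Bc7, Bd6, Be5, Bf4, Bg3, Bg1, a3, e1=Q, e1=R, e1=B, e1=N.
Count: 20.

20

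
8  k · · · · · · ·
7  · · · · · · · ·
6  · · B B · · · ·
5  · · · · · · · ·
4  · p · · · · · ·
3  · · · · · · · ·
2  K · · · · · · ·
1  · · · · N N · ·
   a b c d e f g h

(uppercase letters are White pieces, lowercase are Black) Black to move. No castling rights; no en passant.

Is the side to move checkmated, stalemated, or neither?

neither

Black to move; black king on a8.
In check: yes, from the white bishop on c6.
King squares — a7: available; b7: attacked by Bc6; b8: attacked by Bd6.
Legal moves for Black: Ka7.
Black is in check but has 1 legal move → neither.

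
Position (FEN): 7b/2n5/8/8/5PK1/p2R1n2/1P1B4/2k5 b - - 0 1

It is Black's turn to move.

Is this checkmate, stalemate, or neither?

Black to move; black king on c1.
In check: yes, from the white bishop on d2.
King squares — b1: available; d1: available; b2: available; c2: available; d2: attacked by Rd3.
Legal moves for Black: Kc2, Kxb2, Kd1, Kb1, Nxd2.
Black is in check but has 5 legal moves → neither.

neither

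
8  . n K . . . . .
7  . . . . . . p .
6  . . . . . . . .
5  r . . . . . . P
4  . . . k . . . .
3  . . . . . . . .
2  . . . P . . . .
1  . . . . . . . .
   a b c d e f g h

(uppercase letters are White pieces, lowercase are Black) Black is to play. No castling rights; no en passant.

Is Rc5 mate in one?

After Rc5: white king on c8; in check: yes, from the black rook on c5.
White has 3 legal replies: Kd8, Kxb8, Kb7.
In check but a legal move exists → not checkmate.

no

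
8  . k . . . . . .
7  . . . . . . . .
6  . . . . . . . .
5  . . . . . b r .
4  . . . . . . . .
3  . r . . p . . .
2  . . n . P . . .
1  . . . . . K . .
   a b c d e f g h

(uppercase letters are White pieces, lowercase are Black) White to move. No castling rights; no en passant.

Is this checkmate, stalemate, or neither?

White to move; white king on f1.
In check: no.
King squares — e1: attacked by Nc2; g1: attacked by Rg5; e2: own pawn; f2: attacked by Pe3; g2: attacked by Rg5.
Legal moves for White: none.
Not in check and no legal moves → stalemate.

stalemate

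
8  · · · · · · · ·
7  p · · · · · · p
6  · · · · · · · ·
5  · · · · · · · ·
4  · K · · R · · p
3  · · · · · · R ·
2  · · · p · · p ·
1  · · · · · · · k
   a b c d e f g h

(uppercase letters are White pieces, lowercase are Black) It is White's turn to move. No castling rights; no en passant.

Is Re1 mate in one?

After Re1: black king on h1; in check: yes, from the white rook on e1.
Black has 9 legal replies: Kh2, dxe1=Q+, dxe1=R, dxe1=B+, dxe1=N, g1=Q, g1=R, g1=B, g1=N.
In check but a legal move exists → not checkmate.

no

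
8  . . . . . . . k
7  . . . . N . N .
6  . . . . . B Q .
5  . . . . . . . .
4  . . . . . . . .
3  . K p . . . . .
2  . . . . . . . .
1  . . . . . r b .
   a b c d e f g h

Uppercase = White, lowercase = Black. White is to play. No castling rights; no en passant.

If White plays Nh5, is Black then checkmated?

After Nh5: black king on h8; in check: yes, from the white bishop on f6.
Black has 1 legal reply: Rxf6.
In check but a legal move exists → not checkmate.

no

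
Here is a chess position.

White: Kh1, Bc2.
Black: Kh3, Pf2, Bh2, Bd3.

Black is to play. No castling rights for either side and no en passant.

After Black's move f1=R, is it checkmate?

yes

After f1=R: white king on h1; in check: yes, from the black rook on f1.
King squares — g1: attacked by Rf1; g2: attacked by Kh3; h2: attacked by Kh3.
White has no legal moves → checkmate.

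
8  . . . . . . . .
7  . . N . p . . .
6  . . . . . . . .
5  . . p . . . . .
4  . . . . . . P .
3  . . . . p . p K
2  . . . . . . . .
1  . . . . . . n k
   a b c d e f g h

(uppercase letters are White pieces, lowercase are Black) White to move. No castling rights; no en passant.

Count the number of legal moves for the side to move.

2

White to move; king on h3.
In check: yes, from the black knight on g1.
Legal moves: Kh4, Kxg3.
Count: 2.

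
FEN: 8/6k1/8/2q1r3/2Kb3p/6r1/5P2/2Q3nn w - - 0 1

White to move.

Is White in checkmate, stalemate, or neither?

White to move; white king on c4.
In check: yes, from the black queen on c5.
King squares — b3: attacked by Rg3; c3: attacked by Rg3; d3: attacked by Rg3; b4: attacked by Qc5; d4: attacked by Qc5; b5: attacked by Qc5; c5: attacked by Bd4; d5: attacked by Qc5.
Legal moves for White: none.
In check with no legal moves → checkmate.

checkmate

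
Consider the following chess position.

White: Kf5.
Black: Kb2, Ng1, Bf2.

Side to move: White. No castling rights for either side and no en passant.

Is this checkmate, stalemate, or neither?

White to move; white king on f5.
In check: no.
Legal moves for White: Kg6, Kf6, Ke6, Kg5, Ke5, Kg4, Kf4, Ke4.
White has 8 legal moves and is not in check → neither.

neither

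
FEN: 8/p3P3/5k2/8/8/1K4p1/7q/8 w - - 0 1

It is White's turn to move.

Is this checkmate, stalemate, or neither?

White to move; white king on b3.
In check: no.
Legal moves for White: Kc4, Kb4, Ka4, Kc3, Ka3, e8=Q, e8=R, e8=B, e8=N+.
White has 9 legal moves and is not in check → neither.

neither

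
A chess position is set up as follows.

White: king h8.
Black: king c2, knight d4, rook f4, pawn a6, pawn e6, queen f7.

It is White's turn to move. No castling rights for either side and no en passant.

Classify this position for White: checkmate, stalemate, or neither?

White to move; white king on h8.
In check: no.
King squares — g7: attacked by Qf7; h7: attacked by Qf7; g8: attacked by Qf7.
Legal moves for White: none.
Not in check and no legal moves → stalemate.

stalemate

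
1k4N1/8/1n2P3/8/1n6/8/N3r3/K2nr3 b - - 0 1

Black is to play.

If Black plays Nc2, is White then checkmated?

no

After Nc2: white king on a1; in check: yes, from the black knight on c2.
White has 1 legal reply: Kb1.
In check but a legal move exists → not checkmate.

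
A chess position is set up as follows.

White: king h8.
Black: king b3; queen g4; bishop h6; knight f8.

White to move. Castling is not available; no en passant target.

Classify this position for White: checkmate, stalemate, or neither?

White to move; white king on h8.
In check: no.
King squares — g7: attacked by Qg4; h7: attacked by Nf8; g8: attacked by Qg4.
Legal moves for White: none.
Not in check and no legal moves → stalemate.

stalemate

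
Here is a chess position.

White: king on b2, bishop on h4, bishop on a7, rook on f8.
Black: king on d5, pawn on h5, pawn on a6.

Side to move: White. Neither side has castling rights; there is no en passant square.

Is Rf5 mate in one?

no

After Rf5: black king on d5; in check: yes, from the white rook on f5.
Black has 5 legal replies: Ke6, Kd6, Kc6, Ke4, Kc4.
In check but a legal move exists → not checkmate.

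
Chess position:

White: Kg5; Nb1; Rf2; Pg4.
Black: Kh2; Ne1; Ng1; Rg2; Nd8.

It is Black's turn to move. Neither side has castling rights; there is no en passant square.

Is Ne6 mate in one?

After Ne6: white king on g5; in check: yes, from the black knight on e6.
White has 6 legal replies: Kh6, Kg6, Kf6, Kh5, Kf5, Kh4.
In check but a legal move exists → not checkmate.

no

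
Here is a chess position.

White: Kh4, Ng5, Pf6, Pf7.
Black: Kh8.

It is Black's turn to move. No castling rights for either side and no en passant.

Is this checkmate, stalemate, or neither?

Black to move; black king on h8.
In check: no.
King squares — g7: attacked by Pf6; h7: attacked by Ng5; g8: attacked by Pf7.
Legal moves for Black: none.
Not in check and no legal moves → stalemate.

stalemate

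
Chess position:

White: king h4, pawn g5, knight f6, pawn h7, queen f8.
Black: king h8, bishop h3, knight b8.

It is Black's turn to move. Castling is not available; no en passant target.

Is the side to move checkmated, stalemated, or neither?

checkmate

Black to move; black king on h8.
In check: yes, from the white queen on f8.
King squares — g7: attacked by Qf8; h7: attacked by Nf6; g8: attacked by Nf6.
Legal moves for Black: none.
In check with no legal moves → checkmate.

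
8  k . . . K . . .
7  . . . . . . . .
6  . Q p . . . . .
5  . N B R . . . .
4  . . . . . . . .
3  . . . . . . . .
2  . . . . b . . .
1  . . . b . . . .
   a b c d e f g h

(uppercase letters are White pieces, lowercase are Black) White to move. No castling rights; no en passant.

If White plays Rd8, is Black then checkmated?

yes

After Rd8: black king on a8; in check: yes, from the white rook on d8.
King squares — a7: attacked by Nb5; b7: attacked by Qb6; b8: attacked by Qb6.
Black has no legal moves → checkmate.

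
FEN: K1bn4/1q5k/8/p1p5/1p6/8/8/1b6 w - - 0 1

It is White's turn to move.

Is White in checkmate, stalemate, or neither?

White to move; white king on a8.
In check: yes, from the black queen on b7.
King squares — a7: attacked by Qb7; b7: attacked by Bc8; b8: attacked by Qb7.
Legal moves for White: none.
In check with no legal moves → checkmate.

checkmate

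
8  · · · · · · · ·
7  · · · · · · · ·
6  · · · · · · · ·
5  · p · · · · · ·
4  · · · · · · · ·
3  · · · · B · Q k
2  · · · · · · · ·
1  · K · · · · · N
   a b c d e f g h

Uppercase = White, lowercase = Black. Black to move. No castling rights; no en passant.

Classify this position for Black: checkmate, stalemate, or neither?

Black to move; black king on h3.
In check: yes, from the white queen on g3.
King squares — g2: attacked by Qg3; h2: attacked by Qg3; g3: attacked by Nh1; g4: attacked by Qg3; h4: attacked by Qg3.
Legal moves for Black: none.
In check with no legal moves → checkmate.

checkmate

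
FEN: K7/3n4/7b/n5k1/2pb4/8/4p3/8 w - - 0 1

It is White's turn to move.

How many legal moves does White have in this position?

White to move; king on a8.
In check: no.
Legal moves: none.
Count: 0.

0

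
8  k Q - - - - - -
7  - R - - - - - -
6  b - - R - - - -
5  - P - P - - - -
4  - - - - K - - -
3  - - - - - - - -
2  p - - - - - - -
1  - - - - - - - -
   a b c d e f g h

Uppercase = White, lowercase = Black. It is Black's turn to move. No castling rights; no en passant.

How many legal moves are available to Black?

Black to move; king on a8.
In check: yes, from the white queen on b8.
Legal moves: none.
Count: 0.

0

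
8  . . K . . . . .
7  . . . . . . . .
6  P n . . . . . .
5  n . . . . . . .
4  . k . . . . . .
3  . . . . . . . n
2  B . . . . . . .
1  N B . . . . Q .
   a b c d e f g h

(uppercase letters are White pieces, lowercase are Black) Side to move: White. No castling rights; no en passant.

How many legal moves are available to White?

4

White to move; king on c8.
In check: yes, from the black knight on b6.
Legal moves: Kd8, Kb8, Kc7, Qxb6+.
Count: 4.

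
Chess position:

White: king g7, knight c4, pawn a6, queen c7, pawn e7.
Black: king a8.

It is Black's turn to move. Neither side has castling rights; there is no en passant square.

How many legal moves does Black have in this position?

0

Black to move; king on a8.
In check: no.
Legal moves: none.
Count: 0.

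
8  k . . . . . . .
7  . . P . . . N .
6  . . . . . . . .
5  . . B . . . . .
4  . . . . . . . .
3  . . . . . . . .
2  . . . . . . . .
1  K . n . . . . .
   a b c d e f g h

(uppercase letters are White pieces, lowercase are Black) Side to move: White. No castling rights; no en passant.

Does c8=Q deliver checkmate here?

yes

After c8=Q: black king on a8; in check: yes, from the white queen on c8.
King squares — a7: attacked by Bc5; b7: attacked by Qc8; b8: attacked by Qc8.
Black has no legal moves → checkmate.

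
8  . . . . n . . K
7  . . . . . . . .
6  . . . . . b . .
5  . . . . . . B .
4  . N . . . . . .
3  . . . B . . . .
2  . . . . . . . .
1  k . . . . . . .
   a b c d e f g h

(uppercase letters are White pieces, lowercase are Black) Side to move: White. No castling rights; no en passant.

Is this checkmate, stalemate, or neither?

neither

White to move; white king on h8.
In check: yes, from the black bishop on f6.
Legal moves for White: Kg8, Kh7, Bxf6+.
White is in check but has 3 legal moves → neither.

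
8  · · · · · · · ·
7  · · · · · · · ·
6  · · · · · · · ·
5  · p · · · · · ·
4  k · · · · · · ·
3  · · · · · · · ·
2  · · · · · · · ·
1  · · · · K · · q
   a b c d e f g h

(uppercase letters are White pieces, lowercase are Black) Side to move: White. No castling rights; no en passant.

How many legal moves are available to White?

White to move; king on e1.
In check: yes, from the black queen on h1.
Legal moves: Kf2, Ke2, Kd2.
Count: 3.

3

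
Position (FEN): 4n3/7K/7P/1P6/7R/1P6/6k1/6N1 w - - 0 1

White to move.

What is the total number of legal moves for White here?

19

White to move; king on h7.
In check: no.
Legal moves: Kh8, Kg8, Kg6, Rh5, Rg4+, Rf4, Re4, Rd4, Rc4, Rb4, Ra4, Rh3, Rh2+, Rh1, Nh3, Nf3, Ne2, b6, b4.
Count: 19.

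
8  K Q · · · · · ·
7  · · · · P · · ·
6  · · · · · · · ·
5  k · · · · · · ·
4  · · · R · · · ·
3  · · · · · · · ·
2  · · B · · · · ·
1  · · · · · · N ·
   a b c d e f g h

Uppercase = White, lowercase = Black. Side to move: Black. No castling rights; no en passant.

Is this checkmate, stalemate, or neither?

neither

Black to move; black king on a5.
In check: no.
Legal moves for Black: Ka6.
Black has 1 legal move and is not in check → neither.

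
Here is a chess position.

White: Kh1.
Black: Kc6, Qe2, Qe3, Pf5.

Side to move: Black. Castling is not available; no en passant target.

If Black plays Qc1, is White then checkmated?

yes

After Qc1: white king on h1; in check: yes, from the black queen on c1.
King squares — g1: attacked by Qc1; g2: attacked by Qe2; h2: attacked by Qe2.
White has no legal moves → checkmate.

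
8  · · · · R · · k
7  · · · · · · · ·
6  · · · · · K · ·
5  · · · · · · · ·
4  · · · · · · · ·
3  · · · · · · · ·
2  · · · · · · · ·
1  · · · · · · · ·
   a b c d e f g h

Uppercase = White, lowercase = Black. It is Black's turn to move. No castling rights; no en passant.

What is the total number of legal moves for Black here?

1

Black to move; king on h8.
In check: yes, from the white rook on e8.
Legal moves: Kh7.
Count: 1.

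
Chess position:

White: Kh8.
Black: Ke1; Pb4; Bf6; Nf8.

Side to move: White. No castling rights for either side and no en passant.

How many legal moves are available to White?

White to move; king on h8.
In check: yes, from the black bishop on f6.
Legal moves: Kg8.
Count: 1.

1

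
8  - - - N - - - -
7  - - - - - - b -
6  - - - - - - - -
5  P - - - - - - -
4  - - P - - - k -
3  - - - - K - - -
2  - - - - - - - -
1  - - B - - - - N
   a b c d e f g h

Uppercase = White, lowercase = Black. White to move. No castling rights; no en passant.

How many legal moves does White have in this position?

16

White to move; king on e3.
In check: no.
Legal moves: Nf7, Nb7, Ne6, Nc6, Ke4, Kd3, Kf2, Ke2, Kd2, Ng3, Nf2+, Ba3, Bd2, Bb2, a6, c5.
Count: 16.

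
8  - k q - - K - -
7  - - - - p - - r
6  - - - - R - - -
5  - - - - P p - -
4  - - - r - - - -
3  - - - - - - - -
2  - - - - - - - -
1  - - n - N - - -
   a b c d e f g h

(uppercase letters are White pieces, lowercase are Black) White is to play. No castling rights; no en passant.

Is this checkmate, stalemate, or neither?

checkmate

White to move; white king on f8.
In check: yes, from the black queen on c8.
King squares — e7: attacked by Rh7; f7: attacked by Rh7; g7: attacked by Rh7; e8: attacked by Qc8; g8: attacked by Qc8.
Legal moves for White: none.
In check with no legal moves → checkmate.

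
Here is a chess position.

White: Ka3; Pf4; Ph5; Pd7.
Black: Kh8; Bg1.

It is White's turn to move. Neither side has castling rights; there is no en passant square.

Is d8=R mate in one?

After d8=R: black king on h8; in check: yes, from the white rook on d8.
Black has 2 legal replies: Kh7, Kg7.
In check but a legal move exists → not checkmate.

no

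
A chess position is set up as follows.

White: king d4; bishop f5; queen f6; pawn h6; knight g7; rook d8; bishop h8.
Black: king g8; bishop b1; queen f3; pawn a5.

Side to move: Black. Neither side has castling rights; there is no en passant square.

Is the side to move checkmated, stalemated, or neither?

checkmate

Black to move; black king on g8.
In check: yes, from the white rook on d8.
King squares — f7: attacked by Qf6; g7: attacked by Qf6; h7: attacked by Bf5; f8: attacked by Qf6; h8: attacked by Rd8.
Legal moves for Black: none.
In check with no legal moves → checkmate.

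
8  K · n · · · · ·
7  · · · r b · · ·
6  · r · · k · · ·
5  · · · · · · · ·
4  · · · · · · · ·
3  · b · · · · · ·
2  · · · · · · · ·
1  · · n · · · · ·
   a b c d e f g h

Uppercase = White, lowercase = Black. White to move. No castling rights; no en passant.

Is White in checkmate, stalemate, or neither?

White to move; white king on a8.
In check: no.
King squares — a7: attacked by Rd7; b7: attacked by Rb6; b8: attacked by Rb6.
Legal moves for White: none.
Not in check and no legal moves → stalemate.

stalemate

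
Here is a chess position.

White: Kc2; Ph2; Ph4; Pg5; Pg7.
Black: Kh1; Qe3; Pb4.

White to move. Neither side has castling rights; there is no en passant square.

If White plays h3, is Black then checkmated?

After h3: black king on h1; in check: no.
Black is not in check, so this cannot be checkmate.

no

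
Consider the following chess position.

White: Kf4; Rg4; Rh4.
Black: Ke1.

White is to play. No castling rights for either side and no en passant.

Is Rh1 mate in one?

After Rh1: black king on e1; in check: yes, from the white rook on h1.
Black has 3 legal replies: Kf2, Ke2, Kd2.
In check but a legal move exists → not checkmate.

no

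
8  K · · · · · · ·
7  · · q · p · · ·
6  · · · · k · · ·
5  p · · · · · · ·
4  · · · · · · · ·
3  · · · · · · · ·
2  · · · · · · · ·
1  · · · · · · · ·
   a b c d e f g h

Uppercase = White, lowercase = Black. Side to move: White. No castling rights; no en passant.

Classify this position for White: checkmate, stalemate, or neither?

White to move; white king on a8.
In check: no.
King squares — a7: attacked by Qc7; b7: attacked by Qc7; b8: attacked by Qc7.
Legal moves for White: none.
Not in check and no legal moves → stalemate.

stalemate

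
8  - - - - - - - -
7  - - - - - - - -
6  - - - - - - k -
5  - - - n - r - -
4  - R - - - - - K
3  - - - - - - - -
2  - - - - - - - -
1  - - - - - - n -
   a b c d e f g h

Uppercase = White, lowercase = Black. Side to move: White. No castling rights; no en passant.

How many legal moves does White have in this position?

15

White to move; king on h4.
In check: no.
Legal moves: Kg4, Kg3, Rb8, Rb7, Rb6+, Rb5, Rg4+, Rf4, Re4, Rd4, Rc4, Ra4, Rb3, Rb2, Rb1.
Count: 15.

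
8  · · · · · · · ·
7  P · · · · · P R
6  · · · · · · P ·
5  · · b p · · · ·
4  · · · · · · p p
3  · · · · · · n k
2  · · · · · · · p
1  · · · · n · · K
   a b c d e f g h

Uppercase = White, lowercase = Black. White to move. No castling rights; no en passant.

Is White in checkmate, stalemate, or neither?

White to move; white king on h1.
In check: yes, from the black knight on g3.
King squares — g1: attacked by Ph2; g2: attacked by Ne1; h2: attacked by Kh3.
Legal moves for White: none.
In check with no legal moves → checkmate.

checkmate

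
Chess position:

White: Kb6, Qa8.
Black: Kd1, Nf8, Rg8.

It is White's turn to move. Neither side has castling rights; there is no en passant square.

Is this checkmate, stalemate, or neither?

neither

White to move; white king on b6.
In check: no.
Legal moves for White include: Qxf8, Qe8, Qd8+, Qc8, Qb8, Qb7, Qa7, Qc6, Qa6, Qd5+, Qa5, Qe4, Qa4+, Qf3+, Qa3, Qg2, Qa2, Qh1+, ... (list truncated; more exist).
White has legal moves and is not in check → neither.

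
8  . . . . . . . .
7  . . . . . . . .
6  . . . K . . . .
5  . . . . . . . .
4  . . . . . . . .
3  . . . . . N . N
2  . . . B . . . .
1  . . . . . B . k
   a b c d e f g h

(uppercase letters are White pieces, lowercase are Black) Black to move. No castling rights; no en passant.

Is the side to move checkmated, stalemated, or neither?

stalemate

Black to move; black king on h1.
In check: no.
King squares — g1: attacked by Nf3; g2: attacked by Bf1; h2: attacked by Nf3.
Legal moves for Black: none.
Not in check and no legal moves → stalemate.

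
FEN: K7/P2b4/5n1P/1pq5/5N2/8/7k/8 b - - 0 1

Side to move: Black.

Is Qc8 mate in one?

After Qc8: white king on a8; in check: yes, from the black queen on c8.
King squares — a7: own pawn; b7: attacked by Qc8; b8: attacked by Qc8.
White has no legal moves → checkmate.

yes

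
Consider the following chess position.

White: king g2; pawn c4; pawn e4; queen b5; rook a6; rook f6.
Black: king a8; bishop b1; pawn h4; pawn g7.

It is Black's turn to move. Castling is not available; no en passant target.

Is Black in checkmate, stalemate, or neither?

Black to move; black king on a8.
In check: yes, from the white rook on a6.
King squares — a7: attacked by Ra6; b7: attacked by Qb5; b8: attacked by Qb5.
Legal moves for Black: none.
In check with no legal moves → checkmate.

checkmate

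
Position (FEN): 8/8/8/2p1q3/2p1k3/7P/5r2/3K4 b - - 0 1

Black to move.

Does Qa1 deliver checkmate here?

After Qa1: white king on d1; in check: yes, from the black queen on a1.
King squares — c1: attacked by Qa1; e1: attacked by Qa1; c2: attacked by Rf2; d2: attacked by Rf2; e2: attacked by Rf2.
White has no legal moves → checkmate.

yes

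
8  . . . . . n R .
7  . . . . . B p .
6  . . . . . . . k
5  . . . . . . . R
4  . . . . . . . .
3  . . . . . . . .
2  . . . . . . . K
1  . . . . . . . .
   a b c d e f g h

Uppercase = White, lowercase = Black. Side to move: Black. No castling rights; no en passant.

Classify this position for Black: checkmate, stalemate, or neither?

checkmate

Black to move; black king on h6.
In check: yes, from the white rook on h5.
King squares — g5: attacked by Rh5; h5: attacked by Bf7; g6: attacked by Bf7; g7: own pawn; h7: attacked by Rh5.
Legal moves for Black: none.
In check with no legal moves → checkmate.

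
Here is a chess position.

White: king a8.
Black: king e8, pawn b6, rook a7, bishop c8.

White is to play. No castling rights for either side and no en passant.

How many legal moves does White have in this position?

2

White to move; king on a8.
In check: yes, from the black rook on a7.
Legal moves: Kb8, Kxa7.
Count: 2.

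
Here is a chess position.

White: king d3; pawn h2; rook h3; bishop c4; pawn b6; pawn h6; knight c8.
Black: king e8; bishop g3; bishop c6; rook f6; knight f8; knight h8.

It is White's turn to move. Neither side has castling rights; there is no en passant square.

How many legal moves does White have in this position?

23

White to move; king on d3.
In check: no.
Legal moves: Ne7, Na7, Nd6+, Bg8, Bf7+, Be6, Ba6, Bd5, Bb5, Bb3, Ba2, Rh5, Rh4, Rxg3, Kd4, Ke3, Kc3, Ke2, Kd2, Kc2, hxg3, h7, b7.
Count: 23.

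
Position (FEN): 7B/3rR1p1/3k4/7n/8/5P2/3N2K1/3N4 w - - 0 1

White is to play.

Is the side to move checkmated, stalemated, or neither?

neither

White to move; white king on g2.
In check: no.
Legal moves for White include: Bxg7, Re8, Rxg7, Rf7, Rxd7+, Re6+, Re5, Re4, Re3, Re2, Re1, Kh3, Kh2, Kf2, Kh1, Kg1, Kf1, Ne4+, ... (list truncated; more exist).
White has legal moves and is not in check → neither.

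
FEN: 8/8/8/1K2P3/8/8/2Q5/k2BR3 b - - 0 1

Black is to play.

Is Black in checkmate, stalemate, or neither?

stalemate

Black to move; black king on a1.
In check: no.
King squares — b1: attacked by Qc2; a2: attacked by Qc2; b2: attacked by Qc2.
Legal moves for Black: none.
Not in check and no legal moves → stalemate.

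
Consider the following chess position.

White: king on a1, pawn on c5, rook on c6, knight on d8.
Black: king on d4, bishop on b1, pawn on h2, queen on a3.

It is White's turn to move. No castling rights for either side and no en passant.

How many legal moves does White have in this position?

White to move; king on a1.
In check: yes, from the black queen on a3.
Legal moves: Kxb1.
Count: 1.

1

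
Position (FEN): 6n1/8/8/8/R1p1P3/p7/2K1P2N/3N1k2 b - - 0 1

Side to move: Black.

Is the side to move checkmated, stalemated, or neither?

Black to move; black king on f1.
In check: yes, from the white knight on h2.
Legal moves for Black: Kg2, Kxe2, Kg1, Ke1.
Black is in check but has 4 legal moves → neither.

neither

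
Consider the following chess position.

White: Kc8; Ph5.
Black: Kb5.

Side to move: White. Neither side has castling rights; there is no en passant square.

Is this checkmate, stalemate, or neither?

neither

White to move; white king on c8.
In check: no.
Legal moves for White: Kd8, Kb8, Kd7, Kc7, Kb7, h6.
White has 6 legal moves and is not in check → neither.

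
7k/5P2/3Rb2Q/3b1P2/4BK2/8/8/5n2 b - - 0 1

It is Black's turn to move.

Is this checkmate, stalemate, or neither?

Black to move; black king on h8.
In check: yes, from the white queen on h6.
King squares — g7: attacked by Qh6; h7: attacked by Qh6; g8: attacked by Pf7.
Legal moves for Black: none.
In check with no legal moves → checkmate.

checkmate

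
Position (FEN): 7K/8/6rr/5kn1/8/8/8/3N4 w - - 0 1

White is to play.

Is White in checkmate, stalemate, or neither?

White to move; white king on h8.
In check: yes, from the black rook on h6.
King squares — g7: attacked by Rg6; h7: attacked by Ng5; g8: attacked by Rg6.
Legal moves for White: none.
In check with no legal moves → checkmate.

checkmate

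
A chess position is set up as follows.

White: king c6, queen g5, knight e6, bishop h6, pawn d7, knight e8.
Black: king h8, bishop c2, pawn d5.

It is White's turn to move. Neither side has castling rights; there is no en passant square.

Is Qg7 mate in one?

yes

After Qg7: black king on h8; in check: yes, from the white queen on g7.
King squares — g7: attacked by Ne6; h7: attacked by Qg7; g8: attacked by Qg7.
Black has no legal moves → checkmate.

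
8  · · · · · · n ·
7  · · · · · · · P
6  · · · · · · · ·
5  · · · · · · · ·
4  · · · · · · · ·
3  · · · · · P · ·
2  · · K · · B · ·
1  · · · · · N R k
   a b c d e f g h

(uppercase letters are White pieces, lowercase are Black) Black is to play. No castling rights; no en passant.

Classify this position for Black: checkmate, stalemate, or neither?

Black to move; black king on h1.
In check: yes, from the white rook on g1.
King squares — g1: attacked by Bf2; g2: attacked by Rg1; h2: attacked by Nf1.
Legal moves for Black: none.
In check with no legal moves → checkmate.

checkmate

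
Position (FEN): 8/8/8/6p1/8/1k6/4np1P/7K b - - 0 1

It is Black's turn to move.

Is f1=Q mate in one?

After f1=Q: white king on h1; in check: yes, from the black queen on f1.
King squares — g1: attacked by Qf1; g2: attacked by Qf1; h2: own pawn.
White has no legal moves → checkmate.

yes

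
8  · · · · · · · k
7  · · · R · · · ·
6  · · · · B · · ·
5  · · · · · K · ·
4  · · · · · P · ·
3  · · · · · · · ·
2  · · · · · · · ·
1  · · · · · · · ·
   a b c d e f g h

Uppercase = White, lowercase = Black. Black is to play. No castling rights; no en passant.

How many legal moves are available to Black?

Black to move; king on h8.
In check: no.
Legal moves: none.
Count: 0.

0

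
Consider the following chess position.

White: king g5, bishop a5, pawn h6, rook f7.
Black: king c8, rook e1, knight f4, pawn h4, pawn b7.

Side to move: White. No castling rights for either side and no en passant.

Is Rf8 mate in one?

After Rf8: black king on c8; in check: yes, from the white rook on f8.
Black has 2 legal replies: Kd7, Re8.
In check but a legal move exists → not checkmate.

no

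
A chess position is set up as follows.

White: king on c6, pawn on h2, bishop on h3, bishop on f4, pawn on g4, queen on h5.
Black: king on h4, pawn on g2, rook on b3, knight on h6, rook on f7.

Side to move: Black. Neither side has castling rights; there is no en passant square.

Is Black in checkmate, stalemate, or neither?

checkmate

Black to move; black king on h4.
In check: yes, from the white queen on h5.
King squares — g3: attacked by Ph2; h3: attacked by Qh5; g4: attacked by Bh3; g5: attacked by Bf4; h5: attacked by Pg4.
Legal moves for Black: none.
In check with no legal moves → checkmate.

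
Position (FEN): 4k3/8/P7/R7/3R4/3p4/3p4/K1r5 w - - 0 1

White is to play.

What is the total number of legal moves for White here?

2

White to move; king on a1.
In check: yes, from the black rook on c1.
Legal moves: Kb2, Ka2.
Count: 2.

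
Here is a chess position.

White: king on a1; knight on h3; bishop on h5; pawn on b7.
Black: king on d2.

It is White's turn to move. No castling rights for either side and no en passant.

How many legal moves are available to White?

White to move; king on a1.
In check: no.
Legal moves: Be8, Bf7, Bg6, Bg4, Bf3, Be2, Bd1, Ng5, Nf4, Nf2, Ng1, Kb2, Ka2, Kb1, b8=Q, b8=R, b8=B, b8=N.
Count: 18.

18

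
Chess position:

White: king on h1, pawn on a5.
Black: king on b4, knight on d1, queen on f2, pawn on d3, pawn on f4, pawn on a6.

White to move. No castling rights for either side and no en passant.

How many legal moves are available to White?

0

White to move; king on h1.
In check: no.
Legal moves: none.
Count: 0.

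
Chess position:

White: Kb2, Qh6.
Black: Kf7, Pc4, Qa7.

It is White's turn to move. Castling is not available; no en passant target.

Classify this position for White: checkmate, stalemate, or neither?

neither

White to move; white king on b2.
In check: no.
Legal moves for White include: Qh8, Qf8+, Qh7+, Qg7+, Qg6+, Qf6+, Qe6+, Qd6, Qc6, Qb6, Qa6, Qh5+, Qg5, Qh4, Qf4+, Qh3, Qe3, Qh2, ... (list truncated; more exist).
White has legal moves and is not in check → neither.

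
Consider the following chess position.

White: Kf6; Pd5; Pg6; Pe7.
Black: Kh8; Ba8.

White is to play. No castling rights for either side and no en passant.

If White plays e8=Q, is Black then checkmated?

After e8=Q: black king on h8; in check: yes, from the white queen on e8.
King squares — g7: attacked by Kf6; h7: attacked by Pg6; g8: attacked by Qe8.
Black has no legal moves → checkmate.

yes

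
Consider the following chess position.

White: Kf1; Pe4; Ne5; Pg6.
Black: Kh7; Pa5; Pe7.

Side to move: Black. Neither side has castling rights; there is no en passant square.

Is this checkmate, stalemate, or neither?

neither

Black to move; black king on h7.
In check: yes, from the white pawn on g6.
Legal moves for Black: Kh8, Kg8, Kg7, Kh6.
Black is in check but has 4 legal moves → neither.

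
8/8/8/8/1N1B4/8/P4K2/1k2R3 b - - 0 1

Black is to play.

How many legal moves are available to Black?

Black to move; king on b1.
In check: yes, from the white rook on e1.
Legal moves: none.
Count: 0.

0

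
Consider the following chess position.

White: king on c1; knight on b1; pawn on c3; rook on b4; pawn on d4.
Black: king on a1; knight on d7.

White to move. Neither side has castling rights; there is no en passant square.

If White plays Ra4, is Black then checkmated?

After Ra4: black king on a1; in check: yes, from the white rook on a4.
King squares — b1: attacked by Kc1; a2: attacked by Ra4; b2: attacked by Kc1.
Black has no legal moves → checkmate.

yes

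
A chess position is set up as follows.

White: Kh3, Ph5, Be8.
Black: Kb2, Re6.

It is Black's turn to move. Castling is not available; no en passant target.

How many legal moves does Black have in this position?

22

Black to move; king on b2.
In check: no.
Legal moves: Rxe8, Re7, Rh6, Rg6, Rf6, Rd6, Rc6, Rb6, Ra6, Re5, Re4, Re3+, Re2, Re1, Kc3, Kb3, Ka3, Kc2, Ka2, Kc1, Kb1, Ka1.
Count: 22.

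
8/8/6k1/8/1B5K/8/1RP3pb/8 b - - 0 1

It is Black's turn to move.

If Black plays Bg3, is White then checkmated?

no

After Bg3: white king on h4; in check: yes, from the black bishop on g3.
White has 3 legal replies: Kg4, Kh3, Kxg3.
In check but a legal move exists → not checkmate.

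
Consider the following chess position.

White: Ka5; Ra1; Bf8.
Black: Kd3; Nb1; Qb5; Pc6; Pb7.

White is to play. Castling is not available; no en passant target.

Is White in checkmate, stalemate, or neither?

White to move; white king on a5.
In check: yes, from the black queen on b5.
King squares — a4: attacked by Qb5; b4: attacked by Qb5; b5: attacked by Pc6; a6: attacked by Qb5; b6: attacked by Qb5.
Legal moves for White: none.
In check with no legal moves → checkmate.

checkmate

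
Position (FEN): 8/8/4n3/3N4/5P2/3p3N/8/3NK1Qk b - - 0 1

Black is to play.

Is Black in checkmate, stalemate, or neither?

checkmate

Black to move; black king on h1.
In check: yes, from the white queen on g1.
King squares — g1: attacked by Nh3; g2: attacked by Qg1; h2: attacked by Qg1.
Legal moves for Black: none.
In check with no legal moves → checkmate.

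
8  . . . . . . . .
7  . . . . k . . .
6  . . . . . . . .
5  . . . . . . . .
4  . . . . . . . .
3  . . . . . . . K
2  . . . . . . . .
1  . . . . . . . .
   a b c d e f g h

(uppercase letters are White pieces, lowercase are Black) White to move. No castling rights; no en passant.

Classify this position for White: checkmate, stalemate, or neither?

White to move; white king on h3.
In check: no.
Legal moves for White: Kh4, Kg4, Kg3, Kh2, Kg2.
White has 5 legal moves and is not in check → neither.

neither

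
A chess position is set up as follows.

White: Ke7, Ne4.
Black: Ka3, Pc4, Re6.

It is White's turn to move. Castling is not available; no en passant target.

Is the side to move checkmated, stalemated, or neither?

neither

White to move; white king on e7.
In check: yes, from the black rook on e6.
Legal moves for White: Kf8, Kd8, Kf7, Kd7, Kxe6.
White is in check but has 5 legal moves → neither.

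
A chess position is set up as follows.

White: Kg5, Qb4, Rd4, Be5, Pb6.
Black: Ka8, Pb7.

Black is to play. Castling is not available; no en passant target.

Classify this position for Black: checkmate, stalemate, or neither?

stalemate

Black to move; black king on a8.
In check: no.
King squares — a7: attacked by Pb6; b7: own pawn; b8: attacked by Be5.
Legal moves for Black: none.
Not in check and no legal moves → stalemate.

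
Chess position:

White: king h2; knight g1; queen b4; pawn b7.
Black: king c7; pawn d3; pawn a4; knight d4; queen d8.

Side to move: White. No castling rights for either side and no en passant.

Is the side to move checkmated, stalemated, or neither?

White to move; white king on h2.
In check: no.
Legal moves for White include: Qf8, Qe7+, Qd6+, Qb6+, Qc5+, Qb5, Qa5+, Qxd4, Qc4+, Qxa4, Qc3+, Qb3, Qa3, Qd2, Qb2, Qe1, Qb1, Kh3, ... (list truncated; more exist).
White has legal moves and is not in check → neither.

neither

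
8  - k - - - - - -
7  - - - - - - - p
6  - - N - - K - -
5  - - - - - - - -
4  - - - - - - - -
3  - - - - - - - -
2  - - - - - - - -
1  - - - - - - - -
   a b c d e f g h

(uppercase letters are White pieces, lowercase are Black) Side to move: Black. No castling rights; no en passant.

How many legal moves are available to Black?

Black to move; king on b8.
In check: yes, from the white knight on c6.
Legal moves: Kc8, Ka8, Kc7, Kb7.
Count: 4.

4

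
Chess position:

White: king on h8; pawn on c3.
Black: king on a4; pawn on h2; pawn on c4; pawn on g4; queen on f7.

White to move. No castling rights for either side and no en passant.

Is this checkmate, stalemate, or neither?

stalemate

White to move; white king on h8.
In check: no.
King squares — g7: attacked by Qf7; h7: attacked by Qf7; g8: attacked by Qf7.
Legal moves for White: none.
Not in check and no legal moves → stalemate.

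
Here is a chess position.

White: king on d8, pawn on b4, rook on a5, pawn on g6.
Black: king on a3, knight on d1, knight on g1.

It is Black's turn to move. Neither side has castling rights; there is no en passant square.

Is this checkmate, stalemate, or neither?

Black to move; black king on a3.
In check: yes, from the white rook on a5.
Legal moves for Black: Kxb4, Kb3, Kb2.
Black is in check but has 3 legal moves → neither.

neither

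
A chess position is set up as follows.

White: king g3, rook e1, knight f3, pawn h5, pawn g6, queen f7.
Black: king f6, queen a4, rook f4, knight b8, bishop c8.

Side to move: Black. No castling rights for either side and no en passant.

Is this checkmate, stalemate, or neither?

checkmate

Black to move; black king on f6.
In check: yes, from the white queen on f7.
King squares — e5: attacked by Re1; f5: attacked by Qf7; g5: attacked by Nf3; e6: attacked by Re1; g6: attacked by Ph5; e7: attacked by Re1; f7: attacked by Pg6; g7: attacked by Qf7.
Legal moves for Black: none.
In check with no legal moves → checkmate.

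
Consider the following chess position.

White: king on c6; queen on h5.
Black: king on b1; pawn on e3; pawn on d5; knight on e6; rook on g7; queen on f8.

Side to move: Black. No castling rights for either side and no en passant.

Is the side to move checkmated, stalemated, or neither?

neither

Black to move; black king on b1.
In check: no.
Legal moves for Black include: Qh8, Qg8, Qe8+, Qd8, Qc8+, Qb8, Qa8+, Qf7, Qe7, Qf6, Qd6+, Qf5, Qc5#, Qf4, Qb4, Qf3, Qa3, Qf2, ... (list truncated; more exist).
Black has legal moves and is not in check → neither.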